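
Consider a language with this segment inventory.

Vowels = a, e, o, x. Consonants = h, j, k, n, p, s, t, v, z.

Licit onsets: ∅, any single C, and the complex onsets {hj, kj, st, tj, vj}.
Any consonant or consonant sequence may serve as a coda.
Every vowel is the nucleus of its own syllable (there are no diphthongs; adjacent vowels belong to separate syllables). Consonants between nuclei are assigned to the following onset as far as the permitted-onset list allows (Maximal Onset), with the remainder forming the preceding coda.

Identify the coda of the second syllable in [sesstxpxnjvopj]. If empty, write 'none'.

Nuclei (vowels): e, x, x, o → 4 syllables.
σ1/σ2 boundary: /sst/ splits as /s/ + /st/ (/st/ is the longest suffix that is a licit onset).
σ2/σ3 boundary: /p/ is a single consonant, so it becomes the next onset.
σ3/σ4 boundary: cluster /njv/ — the longest permitted-onset suffix is /v/; onset = /v/, preceding coda = /nj/.
So the parse is ses.stx.pxnj.vopj.
Syllable 2 is /stx/: onset /st/, nucleus /x/, coda ∅.

none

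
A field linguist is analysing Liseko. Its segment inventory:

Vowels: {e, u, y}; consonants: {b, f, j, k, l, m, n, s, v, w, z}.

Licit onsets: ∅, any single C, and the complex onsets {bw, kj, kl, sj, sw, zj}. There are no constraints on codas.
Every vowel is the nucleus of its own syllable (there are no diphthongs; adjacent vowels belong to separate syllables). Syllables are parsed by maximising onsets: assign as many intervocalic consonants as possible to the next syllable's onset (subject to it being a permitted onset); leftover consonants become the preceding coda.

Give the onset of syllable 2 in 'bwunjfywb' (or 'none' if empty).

f

The vowels are u, y — 2 nuclei, so 2 syllables.
/u…y/ gap (V1→V2): cluster /njf/ — the longest permitted-onset suffix is /f/; onset = /f/, preceding coda = /nj/.
So the parse is bwunj.fywb.
Syllable 2 is /fywb/: onset /f/, nucleus /y/, coda /wb/.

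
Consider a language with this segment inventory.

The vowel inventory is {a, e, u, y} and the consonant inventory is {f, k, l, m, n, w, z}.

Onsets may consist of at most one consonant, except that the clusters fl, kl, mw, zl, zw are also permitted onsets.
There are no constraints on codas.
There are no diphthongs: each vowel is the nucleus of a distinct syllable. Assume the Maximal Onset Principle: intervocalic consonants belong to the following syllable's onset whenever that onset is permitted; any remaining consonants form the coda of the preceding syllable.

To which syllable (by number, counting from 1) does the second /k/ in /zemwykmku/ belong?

Nuclei (vowels): e, y, u → 3 syllables.
Between /e/ (V1) and /y/ (V2): /mw/ is a licit onset in full, so it all attaches to the next syllable.
Between /y/ (V2) and /u/ (V3): /kmk/ — longest licit onset from the right is /k/, leaving /km/ as coda.
Result: ze.mwykm.ku.
The second /k/ is in the onset of syllable 3 (/ku/).

3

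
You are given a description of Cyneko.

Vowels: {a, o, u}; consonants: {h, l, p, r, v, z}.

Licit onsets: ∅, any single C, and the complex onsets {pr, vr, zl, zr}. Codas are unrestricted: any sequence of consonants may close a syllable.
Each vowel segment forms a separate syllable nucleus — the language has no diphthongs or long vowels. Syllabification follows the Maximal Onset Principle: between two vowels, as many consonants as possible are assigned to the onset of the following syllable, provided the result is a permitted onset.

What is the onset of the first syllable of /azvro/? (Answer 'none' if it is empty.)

none

Nuclei (vowels): a, o → 2 syllables.
/a…o/ gap (V1→V2): /zvr/ splits as /z/ + /vr/ (/vr/ is the longest suffix that is a licit onset).
Result: az.vro.
Syllable 1 is /az/: onset ∅, nucleus /a/, coda /z/.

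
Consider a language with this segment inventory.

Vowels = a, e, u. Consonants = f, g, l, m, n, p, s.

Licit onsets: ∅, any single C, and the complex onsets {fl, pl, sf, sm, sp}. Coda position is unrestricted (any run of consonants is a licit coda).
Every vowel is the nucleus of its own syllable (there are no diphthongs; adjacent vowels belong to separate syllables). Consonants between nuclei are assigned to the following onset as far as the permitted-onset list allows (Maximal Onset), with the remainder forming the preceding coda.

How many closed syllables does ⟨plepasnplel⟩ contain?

2

Nuclei (vowels): e, a, e → 3 syllables.
V1 /e/ – V2 /a/: just /p/ — single C goes to the following onset.
V2 /a/ – V3 /e/: /snpl/; trying suffixes from longest down, /pl/ is the first permitted one, so coda /sn/ | onset /pl/.
Putting it together: ple.pasn.plel.
Classifying each syllable: /ple/ (open), /pasn/ (closed), /plel/ (closed).
Closed syllables: 2.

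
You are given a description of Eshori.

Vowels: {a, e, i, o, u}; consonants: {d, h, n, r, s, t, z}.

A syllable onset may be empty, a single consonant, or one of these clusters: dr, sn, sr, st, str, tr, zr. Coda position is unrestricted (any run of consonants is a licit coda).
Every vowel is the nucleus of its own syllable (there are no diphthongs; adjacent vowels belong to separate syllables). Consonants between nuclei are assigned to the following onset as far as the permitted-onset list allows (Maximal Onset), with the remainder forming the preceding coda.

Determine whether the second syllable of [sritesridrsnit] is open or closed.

open

Vowels present: i, e, i, i; each is a nucleus, giving 4 syllables.
V1 /i/ – V2 /e/: /t/ → onset of the next syllable (single consonants are always licit onsets).
V2 /e/ – V3 /i/: cluster /sr/ — /sr/ is itself a permitted onset, so the whole cluster goes right; preceding coda = ∅.
V3 /i/ – V4 /i/: /drsn/; trying suffixes from longest down, /sn/ is the first permitted one, so coda /dr/ | onset /sn/.
Putting it together: sri.te.sridr.snit.
Syllable 2 is /te/; it ends in its nucleus with no coda, so it is open.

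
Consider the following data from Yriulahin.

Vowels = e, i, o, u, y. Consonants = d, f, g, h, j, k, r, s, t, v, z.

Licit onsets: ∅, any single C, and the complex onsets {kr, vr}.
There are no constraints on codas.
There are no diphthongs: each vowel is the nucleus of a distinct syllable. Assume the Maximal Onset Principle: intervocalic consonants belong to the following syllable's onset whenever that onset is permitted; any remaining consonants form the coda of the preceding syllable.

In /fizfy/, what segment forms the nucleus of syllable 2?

y

Nuclei (vowels): i, y → 2 syllables.
The second nucleus (vowel 2 from the left) is /y/.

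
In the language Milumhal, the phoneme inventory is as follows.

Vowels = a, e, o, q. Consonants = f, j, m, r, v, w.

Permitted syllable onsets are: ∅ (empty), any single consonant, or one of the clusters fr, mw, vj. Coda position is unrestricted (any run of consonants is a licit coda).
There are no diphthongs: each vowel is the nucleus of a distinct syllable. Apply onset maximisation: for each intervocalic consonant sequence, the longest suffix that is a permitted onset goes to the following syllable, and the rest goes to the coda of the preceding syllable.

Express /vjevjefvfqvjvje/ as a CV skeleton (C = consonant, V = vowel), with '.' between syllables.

CCV.CCVCC.CVCC.CCV

Vowels present: e, e, q, e; each is a nucleus, giving 4 syllables.
/e…e/ gap (V1→V2): /vj/ is a licit onset in full, so it all attaches to the next syllable.
/e…q/ gap (V2→V3): /fvf/ — longest licit onset from the right is /f/, leaving /fv/ as coda.
/q…e/ gap (V3→V4): /vjvj/ — longest licit onset from the right is /vj/, leaving /vj/ as coda.
So the parse is vje.vjefv.fqvj.vje.
Mapping each syllable to C/V: /vje/ → CCV, /vjefv/ → CCVCC, /fqvj/ → CVCC, /vje/ → CCV.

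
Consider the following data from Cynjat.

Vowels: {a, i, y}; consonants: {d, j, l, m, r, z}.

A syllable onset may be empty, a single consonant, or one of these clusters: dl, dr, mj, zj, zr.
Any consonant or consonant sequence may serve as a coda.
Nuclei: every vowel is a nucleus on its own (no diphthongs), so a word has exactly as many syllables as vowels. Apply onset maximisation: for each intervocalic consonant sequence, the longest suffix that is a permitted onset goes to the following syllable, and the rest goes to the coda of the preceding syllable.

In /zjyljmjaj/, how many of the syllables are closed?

Vowels present: y, a; each is a nucleus, giving 2 syllables.
/y…a/ gap (V1→V2): cluster /ljmj/ — the longest permitted-onset suffix is /mj/; onset = /mj/, preceding coda = /lj/.
So the parse is zjylj.mjaj.
Classifying each syllable: /zjylj/ (closed), /mjaj/ (closed).
Closed syllables: 2.

2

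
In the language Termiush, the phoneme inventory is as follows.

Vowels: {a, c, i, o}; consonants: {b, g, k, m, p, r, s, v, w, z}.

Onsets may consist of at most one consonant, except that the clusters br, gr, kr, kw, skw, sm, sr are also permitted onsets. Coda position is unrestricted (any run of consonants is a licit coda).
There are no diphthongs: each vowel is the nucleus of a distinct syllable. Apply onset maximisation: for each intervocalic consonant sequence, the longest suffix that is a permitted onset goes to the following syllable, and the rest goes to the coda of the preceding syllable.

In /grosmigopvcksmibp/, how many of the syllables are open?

2

Nuclei (vowels): o, i, o, c, i → 5 syllables.
Between /o/ (V1) and /i/ (V2): /sm/ is a licit onset in full, so it all attaches to the next syllable.
Between /i/ (V2) and /o/ (V3): /g/ is a single consonant, so it becomes the next onset.
Between /o/ (V3) and /c/ (V4): /pv/; trying suffixes from longest down, /v/ is the first permitted one, so coda /p/ | onset /v/.
Between /c/ (V4) and /i/ (V5): /ksm/ — longest licit onset from the right is /sm/, leaving /k/ as coda.
So the parse is gro.smi.gop.vck.smibp.
Classifying each syllable: /gro/ (open), /smi/ (open), /gop/ (closed), /vck/ (closed), /smibp/ (closed).
Open syllables: 2.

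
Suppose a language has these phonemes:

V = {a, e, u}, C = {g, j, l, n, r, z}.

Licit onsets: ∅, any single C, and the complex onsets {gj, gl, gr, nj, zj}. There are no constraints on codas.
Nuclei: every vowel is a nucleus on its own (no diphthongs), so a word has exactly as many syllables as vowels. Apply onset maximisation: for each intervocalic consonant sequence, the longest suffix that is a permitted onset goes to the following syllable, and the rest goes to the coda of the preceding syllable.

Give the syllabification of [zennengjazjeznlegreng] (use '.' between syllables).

zen.nen.gja.zjezn.le.greng

Vowels present: e, e, a, e, e, e; each is a nucleus, giving 6 syllables.
/e…e/ gap (V1→V2): /nn/ — longest licit onset from the right is /n/, leaving /n/ as coda.
/e…a/ gap (V2→V3): /ngj/ splits as /n/ + /gj/ (/gj/ is the longest suffix that is a licit onset).
/a…e/ gap (V3→V4): /zj/ is a licit onset in full, so it all attaches to the next syllable.
/e…e/ gap (V4→V5): /znl/; trying suffixes from longest down, /l/ is the first permitted one, so coda /zn/ | onset /l/.
/e…e/ gap (V5→V6): cluster /gr/ — /gr/ is itself a permitted onset, so the whole cluster goes right; preceding coda = ∅.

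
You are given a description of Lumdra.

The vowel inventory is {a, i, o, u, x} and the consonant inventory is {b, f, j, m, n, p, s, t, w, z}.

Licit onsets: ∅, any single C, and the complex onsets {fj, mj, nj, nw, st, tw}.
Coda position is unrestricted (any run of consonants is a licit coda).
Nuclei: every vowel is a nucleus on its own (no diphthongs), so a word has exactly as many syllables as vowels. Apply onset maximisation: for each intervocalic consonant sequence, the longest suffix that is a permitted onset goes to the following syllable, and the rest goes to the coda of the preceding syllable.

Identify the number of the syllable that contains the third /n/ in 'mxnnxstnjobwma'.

3

Nuclei (vowels): x, x, o, a → 4 syllables.
/x…x/ gap (V1→V2): /nn/; trying suffixes from longest down, /n/ is the first permitted one, so coda /n/ | onset /n/.
/x…o/ gap (V2→V3): /stnj/ — longest licit onset from the right is /nj/, leaving /st/ as coda.
/o…a/ gap (V3→V4): cluster /bwm/ — the longest permitted-onset suffix is /m/; onset = /m/, preceding coda = /bw/.
So the parse is mxn.nxst.njobw.ma.
The third /n/ is in the onset of syllable 3 (/njobw/).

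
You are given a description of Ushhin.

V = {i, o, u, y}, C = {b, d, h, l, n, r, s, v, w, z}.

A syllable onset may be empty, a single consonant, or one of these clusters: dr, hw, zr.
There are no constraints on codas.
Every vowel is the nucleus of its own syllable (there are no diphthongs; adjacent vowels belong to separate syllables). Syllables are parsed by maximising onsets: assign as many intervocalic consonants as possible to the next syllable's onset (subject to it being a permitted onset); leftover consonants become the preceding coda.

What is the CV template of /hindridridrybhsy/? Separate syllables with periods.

Vowels present: i, i, i, y, y; each is a nucleus, giving 5 syllables.
σ1/σ2 boundary: cluster /ndr/ — the longest permitted-onset suffix is /dr/; onset = /dr/, preceding coda = /n/.
σ2/σ3 boundary: /dr/ — entire cluster is a permitted onset → onset /dr/, coda ∅.
σ3/σ4 boundary: /dr/ is a licit onset in full, so it all attaches to the next syllable.
σ4/σ5 boundary: cluster /bhs/ — the longest permitted-onset suffix is /s/; onset = /s/, preceding coda = /bh/.
Putting it together: hin.dri.dri.drybh.sy.
Mapping each syllable to C/V: /hin/ → CVC, /dri/ → CCV, /dri/ → CCV, /drybh/ → CCVCC, /sy/ → CV.

CVC.CCV.CCV.CCVCC.CV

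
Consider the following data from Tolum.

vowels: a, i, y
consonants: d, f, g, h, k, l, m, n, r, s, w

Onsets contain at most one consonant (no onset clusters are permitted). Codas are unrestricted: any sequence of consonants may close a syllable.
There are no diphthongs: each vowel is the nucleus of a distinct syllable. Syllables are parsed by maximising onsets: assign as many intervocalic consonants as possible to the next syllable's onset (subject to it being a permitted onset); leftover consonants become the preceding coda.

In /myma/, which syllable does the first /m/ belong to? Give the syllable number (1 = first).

1

Vowels present: y, a; each is a nucleus, giving 2 syllables.
Between /y/ (V1) and /a/ (V2): just /m/ — single C goes to the following onset.
Putting it together: my.ma.
The first /m/ is in the onset of syllable 1 (/my/).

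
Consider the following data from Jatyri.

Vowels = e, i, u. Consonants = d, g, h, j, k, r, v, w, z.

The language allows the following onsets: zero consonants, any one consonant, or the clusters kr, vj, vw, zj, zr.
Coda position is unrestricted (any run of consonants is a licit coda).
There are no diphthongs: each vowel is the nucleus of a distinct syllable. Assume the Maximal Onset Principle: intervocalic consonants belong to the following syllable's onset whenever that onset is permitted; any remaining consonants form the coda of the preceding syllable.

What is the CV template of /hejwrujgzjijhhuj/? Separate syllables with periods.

The vowels are e, u, i, u — 4 nuclei, so 4 syllables.
Between /e/ (V1) and /u/ (V2): /jwr/ splits as /jw/ + /r/ (/r/ is the longest suffix that is a licit onset).
Between /u/ (V2) and /i/ (V3): cluster /jgzj/ — the longest permitted-onset suffix is /zj/; onset = /zj/, preceding coda = /jg/.
Between /i/ (V3) and /u/ (V4): cluster /jhh/ — the longest permitted-onset suffix is /h/; onset = /h/, preceding coda = /jh/.
So the parse is hejw.rujg.zjijh.huj.
Mapping each syllable to C/V: /hejw/ → CVCC, /rujg/ → CVCC, /zjijh/ → CCVCC, /huj/ → CVC.

CVCC.CVCC.CCVCC.CVC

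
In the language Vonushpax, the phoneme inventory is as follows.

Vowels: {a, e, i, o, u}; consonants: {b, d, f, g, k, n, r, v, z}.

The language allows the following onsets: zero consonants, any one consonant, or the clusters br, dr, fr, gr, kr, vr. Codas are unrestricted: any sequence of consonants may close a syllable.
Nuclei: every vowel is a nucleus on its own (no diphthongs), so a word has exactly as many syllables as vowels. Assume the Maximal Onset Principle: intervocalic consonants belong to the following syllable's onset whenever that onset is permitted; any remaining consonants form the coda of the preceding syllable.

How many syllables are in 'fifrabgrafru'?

4

Vowels present: i, a, a, u; each is a nucleus, giving 4 syllables.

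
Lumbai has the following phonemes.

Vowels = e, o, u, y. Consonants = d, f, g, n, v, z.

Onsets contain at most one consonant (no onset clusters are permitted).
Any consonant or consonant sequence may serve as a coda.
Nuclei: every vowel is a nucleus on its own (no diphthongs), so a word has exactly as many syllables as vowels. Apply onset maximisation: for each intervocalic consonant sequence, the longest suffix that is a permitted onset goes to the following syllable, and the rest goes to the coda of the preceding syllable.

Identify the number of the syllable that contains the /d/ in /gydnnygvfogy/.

1

The vowels are y, y, o, y — 4 nuclei, so 4 syllables.
σ1/σ2 boundary: /dnn/ — longest licit onset from the right is /n/, leaving /dn/ as coda.
σ2/σ3 boundary: cluster /gvf/ — the longest permitted-onset suffix is /f/; onset = /f/, preceding coda = /gv/.
σ3/σ4 boundary: /g/ → onset of the next syllable (single consonants are always licit onsets).
Putting it together: gydn.nygv.fo.gy.
The /d/ is in the coda of syllable 1 (/gydn/).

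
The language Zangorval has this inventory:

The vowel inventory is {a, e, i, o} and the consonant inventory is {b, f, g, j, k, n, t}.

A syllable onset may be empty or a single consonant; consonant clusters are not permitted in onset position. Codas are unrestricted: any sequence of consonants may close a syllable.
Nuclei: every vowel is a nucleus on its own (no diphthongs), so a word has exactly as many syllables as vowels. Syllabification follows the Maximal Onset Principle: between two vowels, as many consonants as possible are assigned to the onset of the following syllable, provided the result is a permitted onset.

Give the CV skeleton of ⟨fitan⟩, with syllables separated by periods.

CV.CVC

Vowels present: i, a; each is a nucleus, giving 2 syllables.
σ1/σ2 boundary: just /t/ — single C goes to the following onset.
Putting it together: fi.tan.
Mapping each syllable to C/V: /fi/ → CV, /tan/ → CVC.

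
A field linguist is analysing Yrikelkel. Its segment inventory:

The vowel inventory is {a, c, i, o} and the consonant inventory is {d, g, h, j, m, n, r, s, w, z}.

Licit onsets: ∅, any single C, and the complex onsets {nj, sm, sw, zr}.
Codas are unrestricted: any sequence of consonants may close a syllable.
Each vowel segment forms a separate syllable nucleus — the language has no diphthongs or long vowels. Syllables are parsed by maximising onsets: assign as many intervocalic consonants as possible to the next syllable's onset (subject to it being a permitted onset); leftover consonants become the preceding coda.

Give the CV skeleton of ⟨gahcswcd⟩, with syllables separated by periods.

CV.CV.CCVC

The vowels are a, c, c — 3 nuclei, so 3 syllables.
/a…c/ gap (V1→V2): /h/ is a single consonant, so it becomes the next onset.
/c…c/ gap (V2→V3): cluster /sw/ — /sw/ is itself a permitted onset, so the whole cluster goes right; preceding coda = ∅.
Syllabification: ga.hc.swcd.
Mapping each syllable to C/V: /ga/ → CV, /hc/ → CV, /swcd/ → CCVC.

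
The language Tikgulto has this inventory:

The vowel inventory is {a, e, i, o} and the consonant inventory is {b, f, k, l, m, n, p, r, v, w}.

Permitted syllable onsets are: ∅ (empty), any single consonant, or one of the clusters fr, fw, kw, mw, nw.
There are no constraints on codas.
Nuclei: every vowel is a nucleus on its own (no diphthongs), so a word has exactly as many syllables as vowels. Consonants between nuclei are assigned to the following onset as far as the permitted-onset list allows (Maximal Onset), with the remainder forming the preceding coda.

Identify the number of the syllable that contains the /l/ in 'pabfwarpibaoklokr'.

Vowels present: a, a, i, a, o, o; each is a nucleus, giving 6 syllables.
σ1/σ2 boundary: /bfw/; trying suffixes from longest down, /fw/ is the first permitted one, so coda /b/ | onset /fw/.
σ2/σ3 boundary: /rp/ splits as /r/ + /p/ (/p/ is the longest suffix that is a licit onset).
σ3/σ4 boundary: just /b/ — single C goes to the following onset.
σ4/σ5 boundary: hiatus — the boundary sits between the two vowels.
σ5/σ6 boundary: cluster /kl/ — the longest permitted-onset suffix is /l/; onset = /l/, preceding coda = /k/.
So the parse is pab.fwar.pi.ba.ok.lokr.
The /l/ is in the onset of syllable 6 (/lokr/).

6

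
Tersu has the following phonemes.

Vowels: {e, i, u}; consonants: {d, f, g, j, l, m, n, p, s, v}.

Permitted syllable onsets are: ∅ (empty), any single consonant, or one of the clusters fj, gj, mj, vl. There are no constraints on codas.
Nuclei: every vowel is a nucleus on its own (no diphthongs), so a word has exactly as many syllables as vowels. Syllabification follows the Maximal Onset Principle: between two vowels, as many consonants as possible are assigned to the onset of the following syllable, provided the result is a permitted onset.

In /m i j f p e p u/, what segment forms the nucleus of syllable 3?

The vowels are i, e, u — 3 nuclei, so 3 syllables.
The third nucleus (vowel 3 from the left) is /u/.

u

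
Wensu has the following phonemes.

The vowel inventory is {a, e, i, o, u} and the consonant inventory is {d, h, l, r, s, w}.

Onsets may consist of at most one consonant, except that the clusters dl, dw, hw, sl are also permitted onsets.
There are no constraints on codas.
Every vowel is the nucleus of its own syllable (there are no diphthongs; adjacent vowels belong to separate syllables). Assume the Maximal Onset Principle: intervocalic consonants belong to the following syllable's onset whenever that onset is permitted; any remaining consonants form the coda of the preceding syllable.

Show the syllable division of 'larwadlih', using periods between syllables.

Vowels present: a, a, i; each is a nucleus, giving 3 syllables.
V1 /a/ – V2 /a/: /rw/; trying suffixes from longest down, /w/ is the first permitted one, so coda /r/ | onset /w/.
V2 /a/ – V3 /i/: cluster /dl/ — /dl/ is itself a permitted onset, so the whole cluster goes right; preceding coda = ∅.

lar.wa.dlih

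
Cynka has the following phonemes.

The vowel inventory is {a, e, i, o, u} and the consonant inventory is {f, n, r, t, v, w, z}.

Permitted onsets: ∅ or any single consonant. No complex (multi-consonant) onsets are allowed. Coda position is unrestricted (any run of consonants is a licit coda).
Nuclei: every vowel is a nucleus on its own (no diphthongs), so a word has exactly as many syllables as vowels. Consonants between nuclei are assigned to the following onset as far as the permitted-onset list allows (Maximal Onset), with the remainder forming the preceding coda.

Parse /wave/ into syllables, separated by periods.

wa.ve

The vowels are a, e — 2 nuclei, so 2 syllables.
σ1/σ2 boundary: /v/ is a single consonant, so it becomes the next onset.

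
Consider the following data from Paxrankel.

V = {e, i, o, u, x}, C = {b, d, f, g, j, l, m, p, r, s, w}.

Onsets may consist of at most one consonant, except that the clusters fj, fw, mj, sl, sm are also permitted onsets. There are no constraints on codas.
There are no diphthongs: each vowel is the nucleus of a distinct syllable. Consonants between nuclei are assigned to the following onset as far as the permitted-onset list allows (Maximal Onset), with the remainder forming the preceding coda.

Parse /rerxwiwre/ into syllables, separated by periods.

re.rx.wiw.re

Vowels present: e, x, i, e; each is a nucleus, giving 4 syllables.
/e…x/ gap (V1→V2): /r/ is a single consonant, so it becomes the next onset.
/x…i/ gap (V2→V3): /w/ → onset of the next syllable (single consonants are always licit onsets).
/i…e/ gap (V3→V4): cluster /wr/ — the longest permitted-onset suffix is /r/; onset = /r/, preceding coda = /w/.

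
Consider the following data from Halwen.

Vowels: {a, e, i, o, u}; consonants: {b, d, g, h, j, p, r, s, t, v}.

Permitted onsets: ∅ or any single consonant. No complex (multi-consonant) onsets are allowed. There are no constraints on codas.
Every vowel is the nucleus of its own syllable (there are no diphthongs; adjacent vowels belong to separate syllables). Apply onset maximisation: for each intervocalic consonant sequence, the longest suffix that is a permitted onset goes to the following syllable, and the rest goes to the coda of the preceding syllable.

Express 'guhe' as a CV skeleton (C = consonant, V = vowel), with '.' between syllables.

CV.CV

The vowels are u, e — 2 nuclei, so 2 syllables.
/u…e/ gap (V1→V2): /h/ → onset of the next syllable (single consonants are always licit onsets).
Syllabification: gu.he.
Mapping each syllable to C/V: /gu/ → CV, /he/ → CV.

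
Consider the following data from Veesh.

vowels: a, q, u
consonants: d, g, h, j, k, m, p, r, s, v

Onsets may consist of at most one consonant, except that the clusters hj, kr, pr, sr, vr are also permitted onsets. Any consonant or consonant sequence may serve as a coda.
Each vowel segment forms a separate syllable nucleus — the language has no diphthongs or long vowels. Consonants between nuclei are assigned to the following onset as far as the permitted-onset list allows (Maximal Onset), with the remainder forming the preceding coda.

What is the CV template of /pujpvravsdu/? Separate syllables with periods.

CVCC.CCVCC.CV

Nuclei (vowels): u, a, u → 3 syllables.
/u…a/ gap (V1→V2): /jpvr/; trying suffixes from longest down, /vr/ is the first permitted one, so coda /jp/ | onset /vr/.
/a…u/ gap (V2→V3): cluster /vsd/ — the longest permitted-onset suffix is /d/; onset = /d/, preceding coda = /vs/.
Syllabification: pujp.vravs.du.
Mapping each syllable to C/V: /pujp/ → CVCC, /vravs/ → CCVCC, /du/ → CV.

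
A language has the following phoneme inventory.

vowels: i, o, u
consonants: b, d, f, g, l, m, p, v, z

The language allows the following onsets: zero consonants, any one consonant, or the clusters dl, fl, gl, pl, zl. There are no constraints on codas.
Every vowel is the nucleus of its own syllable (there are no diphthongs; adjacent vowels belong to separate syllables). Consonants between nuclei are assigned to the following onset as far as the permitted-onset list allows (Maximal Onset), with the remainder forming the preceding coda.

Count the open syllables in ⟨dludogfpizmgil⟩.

Vowels present: u, o, i, i; each is a nucleus, giving 4 syllables.
σ1/σ2 boundary: /d/ → onset of the next syllable (single consonants are always licit onsets).
σ2/σ3 boundary: /gfp/ — longest licit onset from the right is /p/, leaving /gf/ as coda.
σ3/σ4 boundary: cluster /zmg/ — the longest permitted-onset suffix is /g/; onset = /g/, preceding coda = /zm/.
Result: dlu.dogf.pizm.gil.
Classifying each syllable: /dlu/ (open), /dogf/ (closed), /pizm/ (closed), /gil/ (closed).
Open syllables: 1.

1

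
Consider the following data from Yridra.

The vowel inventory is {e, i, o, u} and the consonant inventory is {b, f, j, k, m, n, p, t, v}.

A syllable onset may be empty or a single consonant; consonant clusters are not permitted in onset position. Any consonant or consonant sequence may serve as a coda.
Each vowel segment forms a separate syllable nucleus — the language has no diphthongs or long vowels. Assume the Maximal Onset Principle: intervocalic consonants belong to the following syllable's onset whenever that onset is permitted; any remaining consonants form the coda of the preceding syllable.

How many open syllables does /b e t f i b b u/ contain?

Nuclei (vowels): e, i, u → 3 syllables.
Between /e/ (V1) and /i/ (V2): /tf/ — longest licit onset from the right is /f/, leaving /t/ as coda.
Between /i/ (V2) and /u/ (V3): /bb/ — longest licit onset from the right is /b/, leaving /b/ as coda.
Putting it together: bet.fib.bu.
Classifying each syllable: /bet/ (closed), /fib/ (closed), /bu/ (open).
Open syllables: 1.

1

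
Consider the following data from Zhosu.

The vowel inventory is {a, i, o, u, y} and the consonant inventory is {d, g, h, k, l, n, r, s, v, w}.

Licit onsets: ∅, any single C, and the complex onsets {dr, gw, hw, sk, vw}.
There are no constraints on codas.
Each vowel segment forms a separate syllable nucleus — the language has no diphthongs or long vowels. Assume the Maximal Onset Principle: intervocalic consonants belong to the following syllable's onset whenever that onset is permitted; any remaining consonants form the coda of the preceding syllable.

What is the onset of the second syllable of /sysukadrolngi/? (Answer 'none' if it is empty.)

The vowels are y, u, a, o, i — 5 nuclei, so 5 syllables.
σ1/σ2 boundary: /s/ → onset of the next syllable (single consonants are always licit onsets).
σ2/σ3 boundary: /k/ → onset of the next syllable (single consonants are always licit onsets).
σ3/σ4 boundary: cluster /dr/ — /dr/ is itself a permitted onset, so the whole cluster goes right; preceding coda = ∅.
σ4/σ5 boundary: /lng/ splits as /ln/ + /g/ (/g/ is the longest suffix that is a licit onset).
Syllabification: sy.su.ka.droln.gi.
Syllable 2 is /su/: onset /s/, nucleus /u/, coda ∅.

s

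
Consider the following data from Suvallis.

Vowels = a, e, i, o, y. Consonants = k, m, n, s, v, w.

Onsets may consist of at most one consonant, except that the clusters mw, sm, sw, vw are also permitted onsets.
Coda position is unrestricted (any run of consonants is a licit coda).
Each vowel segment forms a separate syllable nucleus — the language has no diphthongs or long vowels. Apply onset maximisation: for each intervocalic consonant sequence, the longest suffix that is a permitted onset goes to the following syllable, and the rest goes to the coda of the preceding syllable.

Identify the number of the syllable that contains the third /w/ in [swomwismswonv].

The vowels are o, i, o — 3 nuclei, so 3 syllables.
σ1/σ2 boundary: cluster /mw/ — /mw/ is itself a permitted onset, so the whole cluster goes right; preceding coda = ∅.
σ2/σ3 boundary: /smsw/ — longest licit onset from the right is /sw/, leaving /sm/ as coda.
So the parse is swo.mwism.swonv.
The third /w/ is in the onset of syllable 3 (/swonv/).

3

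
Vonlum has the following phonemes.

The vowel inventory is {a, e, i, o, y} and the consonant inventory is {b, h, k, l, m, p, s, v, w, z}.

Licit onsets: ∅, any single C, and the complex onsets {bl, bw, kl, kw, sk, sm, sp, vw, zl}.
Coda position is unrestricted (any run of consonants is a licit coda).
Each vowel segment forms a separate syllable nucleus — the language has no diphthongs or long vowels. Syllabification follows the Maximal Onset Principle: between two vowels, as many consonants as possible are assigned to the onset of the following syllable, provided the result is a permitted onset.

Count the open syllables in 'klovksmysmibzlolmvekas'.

2

Vowels present: o, y, i, o, e, a; each is a nucleus, giving 6 syllables.
σ1/σ2 boundary: /vksm/ splits as /vk/ + /sm/ (/sm/ is the longest suffix that is a licit onset).
σ2/σ3 boundary: /sm/ is a licit onset in full, so it all attaches to the next syllable.
σ3/σ4 boundary: /bzl/ splits as /b/ + /zl/ (/zl/ is the longest suffix that is a licit onset).
σ4/σ5 boundary: /lmv/ — longest licit onset from the right is /v/, leaving /lm/ as coda.
σ5/σ6 boundary: just /k/ — single C goes to the following onset.
Result: klovk.smy.smib.zlolm.ve.kas.
Classifying each syllable: /klovk/ (closed), /smy/ (open), /smib/ (closed), /zlolm/ (closed), /ve/ (open), /kas/ (closed).
Open syllables: 2.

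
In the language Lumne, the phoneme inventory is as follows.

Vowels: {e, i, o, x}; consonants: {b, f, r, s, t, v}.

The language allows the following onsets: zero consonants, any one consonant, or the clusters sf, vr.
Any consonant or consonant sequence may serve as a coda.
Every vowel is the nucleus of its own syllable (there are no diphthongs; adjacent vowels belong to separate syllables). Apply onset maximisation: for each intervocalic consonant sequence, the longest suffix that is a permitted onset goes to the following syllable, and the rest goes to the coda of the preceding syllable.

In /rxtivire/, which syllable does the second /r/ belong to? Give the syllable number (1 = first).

4

Vowels present: x, i, i, e; each is a nucleus, giving 4 syllables.
/x…i/ gap (V1→V2): /t/ → onset of the next syllable (single consonants are always licit onsets).
/i…i/ gap (V2→V3): just /v/ — single C goes to the following onset.
/i…e/ gap (V3→V4): /r/ → onset of the next syllable (single consonants are always licit onsets).
Result: rx.ti.vi.re.
The second /r/ is in the onset of syllable 4 (/re/).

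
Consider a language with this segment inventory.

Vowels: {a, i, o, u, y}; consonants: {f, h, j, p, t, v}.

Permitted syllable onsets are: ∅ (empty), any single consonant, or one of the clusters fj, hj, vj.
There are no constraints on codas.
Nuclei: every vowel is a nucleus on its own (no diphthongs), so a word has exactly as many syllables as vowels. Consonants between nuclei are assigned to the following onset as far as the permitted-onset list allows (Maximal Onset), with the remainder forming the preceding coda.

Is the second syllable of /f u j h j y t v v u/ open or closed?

closed

Nuclei (vowels): u, y, u → 3 syllables.
Between /u/ (V1) and /y/ (V2): /jhj/ splits as /j/ + /hj/ (/hj/ is the longest suffix that is a licit onset).
Between /y/ (V2) and /u/ (V3): cluster /tvv/ — the longest permitted-onset suffix is /v/; onset = /v/, preceding coda = /tv/.
Syllabification: fuj.hjytv.vu.
Syllable 2 is /hjytv/ with coda /tv/, so it is closed.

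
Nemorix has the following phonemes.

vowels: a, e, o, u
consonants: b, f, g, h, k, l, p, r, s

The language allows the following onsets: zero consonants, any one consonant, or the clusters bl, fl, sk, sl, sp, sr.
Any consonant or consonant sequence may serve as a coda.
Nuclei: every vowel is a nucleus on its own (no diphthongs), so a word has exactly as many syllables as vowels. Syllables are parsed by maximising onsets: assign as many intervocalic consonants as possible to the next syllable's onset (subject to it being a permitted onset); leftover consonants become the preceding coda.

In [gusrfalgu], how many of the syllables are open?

The vowels are u, a, u — 3 nuclei, so 3 syllables.
V1 /u/ – V2 /a/: /srf/ — longest licit onset from the right is /f/, leaving /sr/ as coda.
V2 /a/ – V3 /u/: /lg/ splits as /l/ + /g/ (/g/ is the longest suffix that is a licit onset).
Syllabification: gusr.fal.gu.
Classifying each syllable: /gusr/ (closed), /fal/ (closed), /gu/ (open).
Open syllables: 1.

1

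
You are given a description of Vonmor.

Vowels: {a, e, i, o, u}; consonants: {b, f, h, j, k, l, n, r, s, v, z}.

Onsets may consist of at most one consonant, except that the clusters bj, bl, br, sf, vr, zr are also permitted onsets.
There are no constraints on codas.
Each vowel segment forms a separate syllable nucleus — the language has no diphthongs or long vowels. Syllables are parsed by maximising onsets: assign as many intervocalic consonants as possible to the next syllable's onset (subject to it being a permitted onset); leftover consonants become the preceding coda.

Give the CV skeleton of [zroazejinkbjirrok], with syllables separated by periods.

CCV.V.CV.CVCC.CCVC.CVC

Nuclei (vowels): o, a, e, i, i, o → 6 syllables.
σ1/σ2 boundary: hiatus — the boundary sits between the two vowels.
σ2/σ3 boundary: just /z/ — single C goes to the following onset.
σ3/σ4 boundary: /j/ → onset of the next syllable (single consonants are always licit onsets).
σ4/σ5 boundary: cluster /nkbj/ — the longest permitted-onset suffix is /bj/; onset = /bj/, preceding coda = /nk/.
σ5/σ6 boundary: /rr/ — longest licit onset from the right is /r/, leaving /r/ as coda.
Result: zro.a.ze.jink.bjir.rok.
Mapping each syllable to C/V: /zro/ → CCV, /a/ → V, /ze/ → CV, /jink/ → CVCC, /bjir/ → CCVC, /rok/ → CVC.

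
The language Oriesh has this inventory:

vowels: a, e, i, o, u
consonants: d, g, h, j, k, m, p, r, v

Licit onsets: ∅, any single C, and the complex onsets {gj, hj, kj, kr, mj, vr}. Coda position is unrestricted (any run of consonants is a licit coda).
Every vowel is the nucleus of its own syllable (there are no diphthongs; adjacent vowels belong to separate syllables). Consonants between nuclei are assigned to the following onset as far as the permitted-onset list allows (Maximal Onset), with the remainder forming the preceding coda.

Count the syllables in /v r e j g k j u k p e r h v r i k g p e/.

Vowels present: e, u, e, i, e; each is a nucleus, giving 5 syllables.

5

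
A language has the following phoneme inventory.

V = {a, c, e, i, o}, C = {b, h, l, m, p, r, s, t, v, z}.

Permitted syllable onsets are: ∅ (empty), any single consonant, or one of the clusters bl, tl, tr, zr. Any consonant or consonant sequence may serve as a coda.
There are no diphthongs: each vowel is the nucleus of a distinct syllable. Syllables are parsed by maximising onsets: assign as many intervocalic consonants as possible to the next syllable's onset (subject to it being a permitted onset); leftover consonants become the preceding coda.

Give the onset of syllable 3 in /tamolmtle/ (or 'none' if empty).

Vowels present: a, o, e; each is a nucleus, giving 3 syllables.
/a…o/ gap (V1→V2): /m/ → onset of the next syllable (single consonants are always licit onsets).
/o…e/ gap (V2→V3): /lmtl/ splits as /lm/ + /tl/ (/tl/ is the longest suffix that is a licit onset).
So the parse is ta.molm.tle.
Syllable 3 is /tle/: onset /tl/, nucleus /e/, coda ∅.

tl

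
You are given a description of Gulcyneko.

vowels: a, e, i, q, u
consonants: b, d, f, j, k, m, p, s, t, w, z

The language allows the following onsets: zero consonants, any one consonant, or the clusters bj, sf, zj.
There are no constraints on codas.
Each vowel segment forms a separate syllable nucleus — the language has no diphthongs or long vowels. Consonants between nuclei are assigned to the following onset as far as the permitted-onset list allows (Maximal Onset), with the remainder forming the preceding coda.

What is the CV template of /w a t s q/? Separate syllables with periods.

Vowels present: a, q; each is a nucleus, giving 2 syllables.
σ1/σ2 boundary: cluster /ts/ — the longest permitted-onset suffix is /s/; onset = /s/, preceding coda = /t/.
Result: wat.sq.
Mapping each syllable to C/V: /wat/ → CVC, /sq/ → CV.

CVC.CV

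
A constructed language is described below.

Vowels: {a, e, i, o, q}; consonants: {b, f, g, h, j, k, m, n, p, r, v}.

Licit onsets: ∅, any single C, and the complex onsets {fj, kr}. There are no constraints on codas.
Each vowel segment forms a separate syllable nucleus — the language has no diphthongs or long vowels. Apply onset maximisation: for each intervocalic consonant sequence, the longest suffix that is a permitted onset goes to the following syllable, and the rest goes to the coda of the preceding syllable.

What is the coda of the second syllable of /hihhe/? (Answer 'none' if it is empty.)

Nuclei (vowels): i, e → 2 syllables.
σ1/σ2 boundary: /hh/ splits as /h/ + /h/ (/h/ is the longest suffix that is a licit onset).
Result: hih.he.
Syllable 2 is /he/: onset /h/, nucleus /e/, coda ∅.

none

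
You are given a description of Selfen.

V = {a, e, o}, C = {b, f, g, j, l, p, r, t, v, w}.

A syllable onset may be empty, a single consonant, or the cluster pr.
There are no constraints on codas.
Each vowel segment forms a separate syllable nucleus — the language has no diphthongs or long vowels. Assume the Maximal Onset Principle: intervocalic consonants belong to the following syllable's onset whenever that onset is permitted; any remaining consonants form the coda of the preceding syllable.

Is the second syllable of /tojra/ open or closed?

Nuclei (vowels): o, a → 2 syllables.
σ1/σ2 boundary: /jr/ — longest licit onset from the right is /r/, leaving /j/ as coda.
Putting it together: toj.ra.
Syllable 2 is /ra/; it ends in its nucleus with no coda, so it is open.

open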